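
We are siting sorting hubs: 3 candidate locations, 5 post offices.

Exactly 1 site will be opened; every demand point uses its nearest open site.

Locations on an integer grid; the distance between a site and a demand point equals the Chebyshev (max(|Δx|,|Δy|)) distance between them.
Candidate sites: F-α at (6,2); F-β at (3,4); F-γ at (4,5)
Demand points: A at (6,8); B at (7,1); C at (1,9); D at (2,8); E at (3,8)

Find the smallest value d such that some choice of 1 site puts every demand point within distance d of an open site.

Open {F-γ}.
  Farthest demand point is B at distance 4 (to F-γ); all others are ≤ 4.
With {F-β} the worst case is 5.
With {F-α} the worst case is 7.
No size-1 selection achieves below 4.

4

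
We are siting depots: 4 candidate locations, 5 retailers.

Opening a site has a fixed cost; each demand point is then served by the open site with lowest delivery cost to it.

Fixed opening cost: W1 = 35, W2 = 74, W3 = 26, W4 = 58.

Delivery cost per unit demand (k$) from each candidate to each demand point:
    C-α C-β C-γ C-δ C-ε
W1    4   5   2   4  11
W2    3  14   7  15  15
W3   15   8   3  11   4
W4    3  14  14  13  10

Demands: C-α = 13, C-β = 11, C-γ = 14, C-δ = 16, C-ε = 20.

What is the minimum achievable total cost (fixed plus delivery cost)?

Open {W1, W3}: assign each demand point to its cheapest open site.
  C-α→W1 13×4=52, C-β→W1 11×5=55, C-γ→W1 14×2=28, C-δ→W1 16×4=64, C-ε→W3 20×4=80
  delivery cost 279, fixed 61 → total 340.
Compare {W1, W3, W4}: delivery cost 266 + fixed 119 = 385.
Compare {W1, W2, W3}: delivery cost 266 + fixed 135 = 401.
Compare {W1}: delivery cost 419 + fixed 35 = 454.
All other subsets cost ≥ 385. Minimum total cost: 340.

340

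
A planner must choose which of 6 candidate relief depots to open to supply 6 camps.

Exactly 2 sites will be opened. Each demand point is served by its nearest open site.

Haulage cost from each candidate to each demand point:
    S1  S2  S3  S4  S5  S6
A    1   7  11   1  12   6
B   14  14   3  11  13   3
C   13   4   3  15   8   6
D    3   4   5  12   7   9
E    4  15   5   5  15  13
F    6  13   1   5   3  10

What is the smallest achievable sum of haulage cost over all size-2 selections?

Open {A, F}.
  S1→A 1, S2→A 7, S3→F 1, S4→A 1, S5→F 3, S6→A 6  ⇒ total 19.
Compare {A, C}: total 23.
Compare {A, D}: total 24.
No size-2 selection does better; minimum is 19.

19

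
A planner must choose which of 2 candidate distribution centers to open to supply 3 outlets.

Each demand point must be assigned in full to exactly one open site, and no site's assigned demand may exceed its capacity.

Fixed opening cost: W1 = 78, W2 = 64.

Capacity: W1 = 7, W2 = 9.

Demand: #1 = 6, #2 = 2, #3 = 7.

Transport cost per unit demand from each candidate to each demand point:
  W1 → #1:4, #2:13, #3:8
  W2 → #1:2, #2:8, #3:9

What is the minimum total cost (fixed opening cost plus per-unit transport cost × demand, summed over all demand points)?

226

Open {W1, W2}; cheapest assignment that respects the capacities:
  W1 (cap 7, load 7): #3 — cost 7×8 = 56
  W2 (cap 9, load 8): #1, #2 — cost 6×2 + 2×8 = 28
  Shipping 84, fixed 142 → total 226.
  Any other capacity-feasible assignment to {W1, W2} ships for at least 84.
Total demand is 15 and no other set of sites has combined capacity ≥ 15, so {W1, W2} is the only feasible choice of open sites. Minimum: 226.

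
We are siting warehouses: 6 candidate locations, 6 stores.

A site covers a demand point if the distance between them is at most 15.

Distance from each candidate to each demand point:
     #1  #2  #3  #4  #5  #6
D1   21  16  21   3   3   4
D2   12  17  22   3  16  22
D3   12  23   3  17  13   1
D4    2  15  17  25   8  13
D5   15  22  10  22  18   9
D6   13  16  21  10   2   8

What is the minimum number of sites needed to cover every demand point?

Coverage sets (demand points within 15 of each site):
  D1: {#4, #5, #6}
  D2: {#1, #4}
  D3: {#1, #3, #5, #6}
  D4: {#1, #2, #5, #6}
  D5: {#1, #3, #6}
  D6: {#1, #4, #5, #6}
No 2 sites suffice: every size-2 union leaves at least one demand point uncovered.
But {D1, D3, D4} covers everything, so the minimum is 3.

3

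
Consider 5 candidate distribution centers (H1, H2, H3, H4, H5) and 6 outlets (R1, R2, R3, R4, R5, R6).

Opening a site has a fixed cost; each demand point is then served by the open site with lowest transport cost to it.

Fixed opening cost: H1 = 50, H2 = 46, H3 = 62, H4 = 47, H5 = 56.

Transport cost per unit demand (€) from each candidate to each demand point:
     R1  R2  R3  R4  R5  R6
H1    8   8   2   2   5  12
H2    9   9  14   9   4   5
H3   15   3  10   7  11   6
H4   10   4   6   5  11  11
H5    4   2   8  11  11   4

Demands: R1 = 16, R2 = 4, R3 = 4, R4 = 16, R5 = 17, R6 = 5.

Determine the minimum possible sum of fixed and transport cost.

Open {H1, H5}: assign each demand point to its cheapest open site.
  R1→H5 16×4=64, R2→H5 4×2=8, R3→H1 4×2=8, R4→H1 16×2=32, R5→H1 17×5=85, R6→H5 5×4=20
  transport cost 217, fixed 106 → total 323.
Compare {H1, H2, H5}: transport cost 200 + fixed 152 = 352.
Compare {H1, H4, H5}: transport cost 217 + fixed 153 = 370.
Compare {H1, H3, H5}: transport cost 217 + fixed 168 = 385.
All other subsets cost ≥ 352. Minimum total cost: 323.

323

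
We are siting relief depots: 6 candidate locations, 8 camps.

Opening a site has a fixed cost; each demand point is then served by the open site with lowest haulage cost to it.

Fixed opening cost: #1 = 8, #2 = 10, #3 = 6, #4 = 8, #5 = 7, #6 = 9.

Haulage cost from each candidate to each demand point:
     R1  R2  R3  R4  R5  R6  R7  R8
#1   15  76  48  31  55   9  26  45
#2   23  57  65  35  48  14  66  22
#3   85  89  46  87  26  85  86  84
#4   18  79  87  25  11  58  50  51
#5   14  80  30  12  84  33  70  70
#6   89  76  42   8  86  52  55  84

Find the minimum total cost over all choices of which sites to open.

Open {#1, #2, #4, #5}: assign each demand point to its cheapest open site.
  R1→#5 14, R2→#2 57, R3→#5 30, R4→#5 12, R5→#4 11, R6→#1 9, R7→#1 26, R8→#2 22
  haulage cost 181, fixed 33 → total 214.
Compare {#1, #2, #4, #5, #6}: haulage cost 177 + fixed 42 = 219.
Compare {#1, #2, #3, #4, #5}: haulage cost 181 + fixed 39 = 220.
Compare {#1, #2, #4, #6}: haulage cost 190 + fixed 35 = 225.
All other subsets cost ≥ 219. Minimum total cost: 214.

214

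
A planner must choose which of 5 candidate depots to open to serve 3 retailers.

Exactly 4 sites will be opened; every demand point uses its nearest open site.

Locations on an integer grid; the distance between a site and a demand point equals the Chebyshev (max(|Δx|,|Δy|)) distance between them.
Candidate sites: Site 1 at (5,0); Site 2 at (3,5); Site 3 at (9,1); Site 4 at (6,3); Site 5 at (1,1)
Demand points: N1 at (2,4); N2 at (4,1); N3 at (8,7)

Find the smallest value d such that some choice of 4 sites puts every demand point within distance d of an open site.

Open {Site 1, Site 2, Site 3, Site 4}.
  Farthest demand point is N3 at distance 4 (to Site 4); all others are ≤ 4.
With {Site 1, Site 2, Site 4, Site 5} the worst case is 4.
With {Site 1, Site 3, Site 4, Site 5} the worst case is 4.
No size-4 selection achieves below 4.

4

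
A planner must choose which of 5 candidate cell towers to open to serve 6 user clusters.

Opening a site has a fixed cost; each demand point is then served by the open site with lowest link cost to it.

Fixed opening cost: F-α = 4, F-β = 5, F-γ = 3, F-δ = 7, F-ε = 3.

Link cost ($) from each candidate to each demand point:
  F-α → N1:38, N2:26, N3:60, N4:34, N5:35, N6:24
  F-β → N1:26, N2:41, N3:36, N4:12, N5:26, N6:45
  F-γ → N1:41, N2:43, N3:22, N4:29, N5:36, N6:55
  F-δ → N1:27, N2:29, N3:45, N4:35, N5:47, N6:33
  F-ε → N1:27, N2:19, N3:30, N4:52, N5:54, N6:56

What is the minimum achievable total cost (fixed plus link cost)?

144

Open {F-α, F-β, F-γ, F-ε}: assign each demand point to its cheapest open site.
  N1→F-β 26, N2→F-ε 19, N3→F-γ 22, N4→F-β 12, N5→F-β 26, N6→F-α 24
  link cost 129, fixed 15 → total 144.
Compare {F-α, F-β, F-γ}: link cost 136 + fixed 12 = 148.
Compare {F-α, F-β, F-ε}: link cost 137 + fixed 12 = 149.
Compare {F-α, F-β, F-γ, F-δ, F-ε}: link cost 129 + fixed 22 = 151.
All other subsets cost ≥ 148. Minimum total cost: 144.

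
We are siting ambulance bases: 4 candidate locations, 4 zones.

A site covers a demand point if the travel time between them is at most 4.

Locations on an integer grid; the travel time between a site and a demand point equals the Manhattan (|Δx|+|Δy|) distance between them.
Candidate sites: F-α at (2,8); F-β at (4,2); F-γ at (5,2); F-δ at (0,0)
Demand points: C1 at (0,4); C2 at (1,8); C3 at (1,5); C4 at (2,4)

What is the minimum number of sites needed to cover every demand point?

2

Coverage sets (demand points within 4 of each site):
  F-α: {C2, C3, C4}
  F-β: {C4}
  F-γ: {}
  F-δ: {C1}
No single site covers all 4 demand points.
But {F-α, F-δ} covers everything, so the minimum is 2.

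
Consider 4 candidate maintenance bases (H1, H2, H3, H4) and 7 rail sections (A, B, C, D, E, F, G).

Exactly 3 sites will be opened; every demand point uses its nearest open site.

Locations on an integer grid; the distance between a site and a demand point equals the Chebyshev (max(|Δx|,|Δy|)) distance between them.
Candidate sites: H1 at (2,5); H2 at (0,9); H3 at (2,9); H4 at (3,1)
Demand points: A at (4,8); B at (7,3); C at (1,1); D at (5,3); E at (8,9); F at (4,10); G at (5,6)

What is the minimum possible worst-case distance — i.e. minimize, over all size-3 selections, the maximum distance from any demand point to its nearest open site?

Open {H1, H2, H3}.
  Farthest demand point is E at distance 6 (to H1); all others are ≤ 6.
With {H1, H2, H4} the worst case is 6.
With {H1, H3, H4} the worst case is 6.
No size-3 selection achieves below 6.

6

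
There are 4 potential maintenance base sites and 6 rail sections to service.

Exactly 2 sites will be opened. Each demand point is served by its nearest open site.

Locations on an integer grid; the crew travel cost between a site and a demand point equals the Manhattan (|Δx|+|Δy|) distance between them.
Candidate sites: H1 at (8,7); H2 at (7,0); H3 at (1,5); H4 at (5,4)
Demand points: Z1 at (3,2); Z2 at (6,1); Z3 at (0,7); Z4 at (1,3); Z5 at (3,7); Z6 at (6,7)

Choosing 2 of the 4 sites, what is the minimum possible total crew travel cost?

21

Open {H3, H4}.
  Z1→H4 4, Z2→H4 4, Z3→H3 3, Z4→H3 2, Z5→H3 4, Z6→H4 4  ⇒ total 21.
Compare {H2, H3}: total 23.
Compare {H1, H3}: total 24.
No size-2 selection does better; minimum is 21.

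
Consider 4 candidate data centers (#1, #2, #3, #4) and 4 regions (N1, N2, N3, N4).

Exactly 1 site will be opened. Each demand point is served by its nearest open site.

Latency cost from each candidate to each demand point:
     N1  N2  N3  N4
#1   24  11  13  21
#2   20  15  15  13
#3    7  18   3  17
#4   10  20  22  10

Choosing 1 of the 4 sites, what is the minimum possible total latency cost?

Open {#3}.
  N1→#3 7, N2→#3 18, N3→#3 3, N4→#3 17  ⇒ total 45.
Compare {#4}: total 62.
Compare {#2}: total 63.
No size-1 selection does better; minimum is 45.

45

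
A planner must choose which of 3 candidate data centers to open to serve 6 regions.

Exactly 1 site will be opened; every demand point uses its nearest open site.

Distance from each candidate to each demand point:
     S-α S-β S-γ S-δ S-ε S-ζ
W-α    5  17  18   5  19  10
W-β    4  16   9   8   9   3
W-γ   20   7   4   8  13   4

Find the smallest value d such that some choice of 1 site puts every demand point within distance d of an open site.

Open {W-β}.
  Farthest demand point is S-β at distance 16 (to W-β); all others are ≤ 16.
With {W-α} the worst case is 19.
With {W-γ} the worst case is 20.
No size-1 selection achieves below 16.

16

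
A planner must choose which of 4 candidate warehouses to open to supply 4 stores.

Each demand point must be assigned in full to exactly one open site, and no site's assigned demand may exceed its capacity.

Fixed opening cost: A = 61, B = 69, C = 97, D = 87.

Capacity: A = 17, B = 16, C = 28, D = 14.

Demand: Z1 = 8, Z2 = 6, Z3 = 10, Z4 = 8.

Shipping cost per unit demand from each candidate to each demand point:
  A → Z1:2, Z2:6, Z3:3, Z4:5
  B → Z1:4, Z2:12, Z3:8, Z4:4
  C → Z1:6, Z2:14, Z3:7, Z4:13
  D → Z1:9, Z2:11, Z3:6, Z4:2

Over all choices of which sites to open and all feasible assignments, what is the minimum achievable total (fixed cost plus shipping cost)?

Open {A, B}; cheapest assignment that respects the capacities:
  A (cap 17, load 16): Z2, Z3 — cost 6×6 + 10×3 = 66
  B (cap 16, load 16): Z1, Z4 — cost 8×4 + 8×4 = 64
  Shipping 130, fixed 130 → total 260.
  Any other capacity-feasible assignment to {A, B} ships for at least 130.
Compare {A, B, D}: its best feasible assignment gives total 331.
Compare {A, C}: its best feasible assignment gives total 352.
Every other set of open sites that can feasibly serve all demand totals ≥ 331 even under its best assignment. Minimum: 260.

260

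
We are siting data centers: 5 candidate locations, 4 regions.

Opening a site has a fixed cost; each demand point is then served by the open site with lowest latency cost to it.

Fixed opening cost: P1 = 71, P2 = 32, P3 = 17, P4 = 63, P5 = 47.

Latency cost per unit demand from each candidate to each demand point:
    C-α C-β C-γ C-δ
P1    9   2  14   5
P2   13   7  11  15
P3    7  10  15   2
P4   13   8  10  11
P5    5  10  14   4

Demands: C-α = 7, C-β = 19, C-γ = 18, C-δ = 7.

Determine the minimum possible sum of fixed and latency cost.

419

Open {P1, P2, P3}: assign each demand point to its cheapest open site.
  C-α→P3 7×7=49, C-β→P1 19×2=38, C-γ→P2 18×11=198, C-δ→P3 7×2=14
  latency cost 299, fixed 120 → total 419.
Compare {P1, P3, P4}: latency cost 281 + fixed 151 = 432.
Compare {P1, P2}: latency cost 334 + fixed 103 = 437.
Compare {P1, P3}: latency cost 353 + fixed 88 = 441.
All other subsets cost ≥ 432. Minimum total cost: 419.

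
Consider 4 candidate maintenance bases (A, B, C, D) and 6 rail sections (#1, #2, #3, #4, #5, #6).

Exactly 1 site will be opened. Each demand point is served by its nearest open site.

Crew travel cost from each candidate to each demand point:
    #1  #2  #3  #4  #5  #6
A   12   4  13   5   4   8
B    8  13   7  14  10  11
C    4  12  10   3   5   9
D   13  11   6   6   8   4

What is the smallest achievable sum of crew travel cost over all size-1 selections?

43

Open {C}.
  #1→C 4, #2→C 12, #3→C 10, #4→C 3, #5→C 5, #6→C 9  ⇒ total 43.
Compare {A}: total 46.
Compare {D}: total 48.
No size-1 selection does better; minimum is 43.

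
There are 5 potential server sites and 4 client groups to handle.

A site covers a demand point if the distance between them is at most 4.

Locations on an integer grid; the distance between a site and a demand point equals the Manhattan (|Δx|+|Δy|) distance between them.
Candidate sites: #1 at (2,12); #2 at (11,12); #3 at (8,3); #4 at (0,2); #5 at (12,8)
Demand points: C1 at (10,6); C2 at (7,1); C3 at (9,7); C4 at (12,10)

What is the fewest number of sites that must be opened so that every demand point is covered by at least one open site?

Coverage sets (demand points within 4 of each site):
  #1: {}
  #2: {C4}
  #3: {C2}
  #4: {}
  #5: {C1, C3, C4}
No single site covers all 4 demand points.
But {#3, #5} covers everything, so the minimum is 2.

2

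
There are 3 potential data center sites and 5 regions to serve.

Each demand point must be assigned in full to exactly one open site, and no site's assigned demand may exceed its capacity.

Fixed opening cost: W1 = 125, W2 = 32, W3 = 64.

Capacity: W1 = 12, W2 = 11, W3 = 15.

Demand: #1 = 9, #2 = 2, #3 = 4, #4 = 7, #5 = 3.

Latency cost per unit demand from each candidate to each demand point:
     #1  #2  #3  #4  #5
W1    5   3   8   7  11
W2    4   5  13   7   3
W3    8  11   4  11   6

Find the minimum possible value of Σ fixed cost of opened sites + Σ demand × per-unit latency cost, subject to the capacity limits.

253

Open {W2, W3}; cheapest assignment that respects the capacities:
  W2 (cap 11, load 11): #1, #2 — cost 9×4 + 2×5 = 46
  W3 (cap 15, load 14): #3, #4, #5 — cost 4×4 + 7×11 + 3×6 = 111
  Shipping 157, fixed 96 → total 253.
  Any other capacity-feasible assignment to {W2, W3} ships for at least 157.
Compare {W1, W2, W3}: its best feasible assignment gives total 346.
Compare {W1, W3}: its best feasible assignment gives total 351.
Every other set of open sites that can feasibly serve all demand totals ≥ 346 even under its best assignment. Minimum: 253.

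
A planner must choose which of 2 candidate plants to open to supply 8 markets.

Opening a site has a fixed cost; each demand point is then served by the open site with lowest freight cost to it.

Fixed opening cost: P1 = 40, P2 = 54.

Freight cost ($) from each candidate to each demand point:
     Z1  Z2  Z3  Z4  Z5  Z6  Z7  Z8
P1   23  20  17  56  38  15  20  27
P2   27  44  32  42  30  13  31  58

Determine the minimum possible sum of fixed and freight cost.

Open {P1}: assign each demand point to its cheapest open site.
  Z1→P1 23, Z2→P1 20, Z3→P1 17, Z4→P1 56, Z5→P1 38, Z6→P1 15, Z7→P1 20, Z8→P1 27
  freight cost 216, fixed 40 → total 256.
Compare {P1, P2}: freight cost 192 + fixed 94 = 286.
Compare {P2}: freight cost 277 + fixed 54 = 331.

256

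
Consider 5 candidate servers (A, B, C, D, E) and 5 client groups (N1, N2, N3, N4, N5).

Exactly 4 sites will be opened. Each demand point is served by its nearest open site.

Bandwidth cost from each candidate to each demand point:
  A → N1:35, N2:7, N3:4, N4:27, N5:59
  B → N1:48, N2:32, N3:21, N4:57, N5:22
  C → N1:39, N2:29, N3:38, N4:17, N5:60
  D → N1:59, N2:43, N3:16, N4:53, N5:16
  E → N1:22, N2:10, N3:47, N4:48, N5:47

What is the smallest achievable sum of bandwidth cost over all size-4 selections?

Open {A, C, D, E}.
  N1→E 22, N2→A 7, N3→A 4, N4→C 17, N5→D 16  ⇒ total 66.
Compare {A, B, C, E}: total 72.
Compare {A, B, D, E}: total 76.
No size-4 selection does better; minimum is 66.

66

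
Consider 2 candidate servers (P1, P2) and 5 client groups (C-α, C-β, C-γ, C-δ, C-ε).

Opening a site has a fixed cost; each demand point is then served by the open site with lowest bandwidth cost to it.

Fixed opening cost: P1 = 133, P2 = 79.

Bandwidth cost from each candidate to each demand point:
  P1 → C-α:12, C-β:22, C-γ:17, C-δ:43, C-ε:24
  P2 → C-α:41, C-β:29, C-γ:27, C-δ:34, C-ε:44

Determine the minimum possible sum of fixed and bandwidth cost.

251

Open {P1}: assign each demand point to its cheapest open site.
  C-α→P1 12, C-β→P1 22, C-γ→P1 17, C-δ→P1 43, C-ε→P1 24
  bandwidth cost 118, fixed 133 → total 251.
Compare {P2}: bandwidth cost 175 + fixed 79 = 254.
Compare {P1, P2}: bandwidth cost 109 + fixed 212 = 321.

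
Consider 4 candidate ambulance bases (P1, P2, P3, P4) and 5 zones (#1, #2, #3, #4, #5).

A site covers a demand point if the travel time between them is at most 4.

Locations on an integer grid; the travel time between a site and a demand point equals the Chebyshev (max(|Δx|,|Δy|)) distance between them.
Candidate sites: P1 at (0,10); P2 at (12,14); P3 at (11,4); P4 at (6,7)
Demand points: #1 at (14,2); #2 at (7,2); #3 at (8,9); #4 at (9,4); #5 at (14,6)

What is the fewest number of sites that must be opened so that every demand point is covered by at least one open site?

2

Coverage sets (demand points within 4 of each site):
  P1: {}
  P2: {}
  P3: {#1, #2, #4, #5}
  P4: {#3, #4}
No single site covers all 5 demand points.
But {P3, P4} covers everything, so the minimum is 2.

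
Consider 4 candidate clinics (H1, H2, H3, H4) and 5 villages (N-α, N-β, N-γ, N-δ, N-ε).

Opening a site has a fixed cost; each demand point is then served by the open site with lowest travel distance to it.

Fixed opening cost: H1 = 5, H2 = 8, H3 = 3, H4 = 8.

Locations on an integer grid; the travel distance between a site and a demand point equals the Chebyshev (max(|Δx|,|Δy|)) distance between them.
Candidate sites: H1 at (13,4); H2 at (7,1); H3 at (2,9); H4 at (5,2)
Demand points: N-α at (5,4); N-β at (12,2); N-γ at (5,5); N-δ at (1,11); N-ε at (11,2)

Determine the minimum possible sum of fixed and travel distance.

23

Open {H1, H3}: assign each demand point to its cheapest open site.
  N-α→H3 5, N-β→H1 2, N-γ→H3 4, N-δ→H3 2, N-ε→H1 2
  travel distance 15, fixed 8 → total 23.
Compare {H1, H3, H4}: travel distance 11 + fixed 16 = 27.
Compare {H2, H3}: travel distance 18 + fixed 11 = 29.
Compare {H1, H2, H3}: travel distance 13 + fixed 16 = 29.
All other subsets cost ≥ 27. Minimum total cost: 23.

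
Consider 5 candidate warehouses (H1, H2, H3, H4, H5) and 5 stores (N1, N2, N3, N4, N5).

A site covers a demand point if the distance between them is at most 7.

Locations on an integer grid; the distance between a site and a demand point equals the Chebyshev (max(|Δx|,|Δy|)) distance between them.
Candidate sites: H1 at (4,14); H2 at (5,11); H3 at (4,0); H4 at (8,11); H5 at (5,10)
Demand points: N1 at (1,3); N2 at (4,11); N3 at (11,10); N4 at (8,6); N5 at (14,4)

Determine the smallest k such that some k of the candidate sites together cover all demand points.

Coverage sets (demand points within 7 of each site):
  H1: {N2, N3}
  H2: {N2, N3, N4}
  H3: {N1, N4}
  H4: {N2, N3, N4, N5}
  H5: {N1, N2, N3, N4}
No single site covers all 5 demand points.
But {H3, H4} covers everything, so the minimum is 2.

2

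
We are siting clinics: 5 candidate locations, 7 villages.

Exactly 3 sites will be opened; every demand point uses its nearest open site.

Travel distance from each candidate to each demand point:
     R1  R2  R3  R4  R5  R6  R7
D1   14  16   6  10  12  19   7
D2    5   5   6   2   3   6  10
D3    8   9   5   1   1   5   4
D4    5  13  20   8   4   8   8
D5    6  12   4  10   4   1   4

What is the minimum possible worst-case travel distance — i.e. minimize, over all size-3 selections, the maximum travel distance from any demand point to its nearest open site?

Open {D1, D2, D3}.
  Farthest demand point is R1 at travel distance 5 (to D2); all others are ≤ 5.
With {D1, D2, D5} the worst case is 5.
With {D2, D3, D4} the worst case is 5.
No size-3 selection achieves below 5.

5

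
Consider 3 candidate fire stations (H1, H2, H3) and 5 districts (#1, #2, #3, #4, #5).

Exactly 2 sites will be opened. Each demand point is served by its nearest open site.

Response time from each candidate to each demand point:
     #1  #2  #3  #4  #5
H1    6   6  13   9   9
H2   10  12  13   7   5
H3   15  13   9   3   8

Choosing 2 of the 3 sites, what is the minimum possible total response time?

Open {H1, H3}.
  #1→H1 6, #2→H1 6, #3→H3 9, #4→H3 3, #5→H3 8  ⇒ total 32.
Compare {H1, H2}: total 37.
Compare {H2, H3}: total 39.

32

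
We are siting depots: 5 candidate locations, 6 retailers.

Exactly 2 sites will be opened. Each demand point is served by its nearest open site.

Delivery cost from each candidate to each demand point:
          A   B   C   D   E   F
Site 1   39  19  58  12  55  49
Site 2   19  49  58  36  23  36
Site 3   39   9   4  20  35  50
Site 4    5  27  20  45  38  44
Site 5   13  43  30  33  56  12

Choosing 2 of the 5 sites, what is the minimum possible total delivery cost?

Open {Site 3, Site 5}.
  A→Site 5 13, B→Site 3 9, C→Site 3 4, D→Site 3 20, E→Site 3 35, F→Site 5 12  ⇒ total 93.
Compare {Site 2, Site 3}: total 111.
Compare {Site 3, Site 4}: total 117.
No size-2 selection does better; minimum is 93.

93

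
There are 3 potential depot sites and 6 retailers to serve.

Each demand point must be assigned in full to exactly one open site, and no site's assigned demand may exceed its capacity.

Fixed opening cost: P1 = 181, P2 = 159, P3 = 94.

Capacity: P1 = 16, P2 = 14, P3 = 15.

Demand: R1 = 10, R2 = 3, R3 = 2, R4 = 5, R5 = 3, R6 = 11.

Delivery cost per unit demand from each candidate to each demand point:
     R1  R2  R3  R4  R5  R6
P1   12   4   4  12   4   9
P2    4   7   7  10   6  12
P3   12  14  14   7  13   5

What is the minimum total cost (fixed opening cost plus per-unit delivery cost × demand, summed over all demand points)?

Open {P1, P2, P3}; cheapest assignment that respects the capacities:
  P1 (cap 16, load 13): R2, R3, R4, R5 — cost 3×4 + 2×4 + 5×12 + 3×4 = 92
  P2 (cap 14, load 10): R1 — cost 10×4 = 40
  P3 (cap 15, load 11): R6 — cost 11×5 = 55
  Shipping 187, fixed 434 → total 621.
  Any other capacity-feasible assignment to {P1, P2, P3} ships for at least 187.
Total demand is 34 and no other set of sites has combined capacity ≥ 34, so {P1, P2, P3} is the only feasible choice of open sites. Minimum: 621.

621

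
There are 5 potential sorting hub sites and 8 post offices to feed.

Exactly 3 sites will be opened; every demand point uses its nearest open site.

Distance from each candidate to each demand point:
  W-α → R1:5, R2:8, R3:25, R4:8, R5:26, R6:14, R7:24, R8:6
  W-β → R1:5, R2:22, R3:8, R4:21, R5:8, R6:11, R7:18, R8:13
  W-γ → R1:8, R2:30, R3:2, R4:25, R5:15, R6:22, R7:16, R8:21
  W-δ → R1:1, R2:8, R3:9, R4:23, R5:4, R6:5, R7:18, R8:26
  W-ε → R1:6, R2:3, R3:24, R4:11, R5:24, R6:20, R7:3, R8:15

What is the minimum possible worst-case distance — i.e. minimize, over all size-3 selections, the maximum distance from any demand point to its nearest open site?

9

Open {W-α, W-δ, W-ε}.
  Farthest demand point is R3 at distance 9 (to W-δ); all others are ≤ 9.
With {W-α, W-β, W-ε} the worst case is 11.
With {W-β, W-γ, W-ε} the worst case is 13.
No size-3 selection achieves below 9.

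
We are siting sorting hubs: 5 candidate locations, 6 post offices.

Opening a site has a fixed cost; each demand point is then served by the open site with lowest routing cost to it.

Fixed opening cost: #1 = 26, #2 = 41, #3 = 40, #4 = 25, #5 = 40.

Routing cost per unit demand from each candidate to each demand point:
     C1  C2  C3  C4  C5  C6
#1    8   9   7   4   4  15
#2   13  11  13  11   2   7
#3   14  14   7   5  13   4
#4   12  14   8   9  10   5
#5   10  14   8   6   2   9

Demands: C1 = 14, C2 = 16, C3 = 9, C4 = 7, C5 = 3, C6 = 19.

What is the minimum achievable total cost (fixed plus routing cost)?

501

Open {#1, #3}: assign each demand point to its cheapest open site.
  C1→#1 14×8=112, C2→#1 16×9=144, C3→#1 9×7=63, C4→#1 7×4=28, C5→#1 3×4=12, C6→#3 19×4=76
  routing cost 435, fixed 66 → total 501.
Compare {#1, #4}: routing cost 454 + fixed 51 = 505.
Compare {#1, #3, #4}: routing cost 435 + fixed 91 = 526.
Compare {#1, #3, #5}: routing cost 429 + fixed 106 = 535.
All other subsets cost ≥ 505. Minimum total cost: 501.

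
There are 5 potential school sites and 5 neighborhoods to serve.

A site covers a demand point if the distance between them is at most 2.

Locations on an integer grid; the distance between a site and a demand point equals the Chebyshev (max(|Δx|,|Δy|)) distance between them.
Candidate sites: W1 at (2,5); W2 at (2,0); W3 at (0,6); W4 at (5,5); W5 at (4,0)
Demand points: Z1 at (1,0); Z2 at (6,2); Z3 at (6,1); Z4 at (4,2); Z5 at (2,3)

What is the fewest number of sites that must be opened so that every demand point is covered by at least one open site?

3

Coverage sets (demand points within 2 of each site):
  W1: {Z5}
  W2: {Z1, Z4}
  W3: {}
  W4: {}
  W5: {Z2, Z3, Z4}
No 2 sites suffice: every size-2 union leaves at least one demand point uncovered.
But {W1, W2, W5} covers everything, so the minimum is 3.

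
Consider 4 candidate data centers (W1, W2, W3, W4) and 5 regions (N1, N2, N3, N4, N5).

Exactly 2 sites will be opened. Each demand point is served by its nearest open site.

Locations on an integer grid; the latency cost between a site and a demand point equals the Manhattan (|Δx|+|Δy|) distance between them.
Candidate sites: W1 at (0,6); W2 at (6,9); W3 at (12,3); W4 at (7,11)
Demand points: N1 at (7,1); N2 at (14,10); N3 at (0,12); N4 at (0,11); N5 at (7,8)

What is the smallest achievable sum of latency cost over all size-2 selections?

Open {W1, W2}.
  N1→W2 9, N2→W2 9, N3→W1 6, N4→W1 5, N5→W2 2  ⇒ total 31.
Compare {W1, W4}: total 32.
Compare {W3, W4}: total 33.
No size-2 selection does better; minimum is 31.

31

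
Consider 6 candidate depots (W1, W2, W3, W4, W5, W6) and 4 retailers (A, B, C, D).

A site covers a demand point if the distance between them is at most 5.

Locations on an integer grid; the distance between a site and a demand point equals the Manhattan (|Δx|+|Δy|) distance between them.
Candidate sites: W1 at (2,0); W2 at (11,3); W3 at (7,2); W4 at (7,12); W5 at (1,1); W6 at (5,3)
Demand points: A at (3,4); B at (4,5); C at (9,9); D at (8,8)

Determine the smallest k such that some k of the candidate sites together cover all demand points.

Coverage sets (demand points within 5 of each site):
  W1: {A}
  W2: {}
  W3: {}
  W4: {C, D}
  W5: {A}
  W6: {A, B}
No single site covers all 4 demand points.
But {W4, W6} covers everything, so the minimum is 2.

2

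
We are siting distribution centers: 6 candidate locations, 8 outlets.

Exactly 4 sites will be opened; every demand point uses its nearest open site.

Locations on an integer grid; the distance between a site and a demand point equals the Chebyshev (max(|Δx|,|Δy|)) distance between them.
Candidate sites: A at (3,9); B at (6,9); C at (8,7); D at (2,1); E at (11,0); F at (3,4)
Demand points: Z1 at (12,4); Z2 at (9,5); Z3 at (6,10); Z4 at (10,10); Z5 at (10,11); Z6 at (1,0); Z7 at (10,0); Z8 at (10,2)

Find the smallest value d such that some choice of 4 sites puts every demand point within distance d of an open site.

Open {A, B, D, E}.
  Farthest demand point is Z1 at distance 4 (to E); all others are ≤ 4.
With {A, B, E, F} the worst case is 4.
With {A, C, D, E} the worst case is 4.
No size-4 selection achieves below 4.

4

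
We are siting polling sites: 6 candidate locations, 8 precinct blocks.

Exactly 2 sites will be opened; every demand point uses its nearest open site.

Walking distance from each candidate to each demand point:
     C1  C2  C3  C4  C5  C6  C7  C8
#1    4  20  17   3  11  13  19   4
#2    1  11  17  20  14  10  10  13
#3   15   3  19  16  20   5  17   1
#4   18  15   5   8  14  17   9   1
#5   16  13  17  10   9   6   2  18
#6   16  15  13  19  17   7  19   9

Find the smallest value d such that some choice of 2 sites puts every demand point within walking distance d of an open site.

14

Open {#2, #4}.
  Farthest demand point is C5 at walking distance 14 (to #2); all others are ≤ 14.
With {#1, #4} the worst case is 15.
With {#3, #4} the worst case is 15.
No size-2 selection achieves below 14.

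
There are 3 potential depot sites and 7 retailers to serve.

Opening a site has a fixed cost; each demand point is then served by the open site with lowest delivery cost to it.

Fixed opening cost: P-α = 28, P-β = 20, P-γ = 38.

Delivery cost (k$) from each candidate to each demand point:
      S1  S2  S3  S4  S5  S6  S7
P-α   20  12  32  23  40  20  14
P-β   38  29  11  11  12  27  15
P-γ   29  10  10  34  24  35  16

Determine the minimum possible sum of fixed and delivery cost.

148

Open {P-α, P-β}: assign each demand point to its cheapest open site.
  S1→P-α 20, S2→P-α 12, S3→P-β 11, S4→P-β 11, S5→P-β 12, S6→P-α 20, S7→P-α 14
  delivery cost 100, fixed 48 → total 148.
Compare {P-β}: delivery cost 143 + fixed 20 = 163.
Compare {P-β, P-γ}: delivery cost 114 + fixed 58 = 172.
Compare {P-α, P-β, P-γ}: delivery cost 97 + fixed 86 = 183.
All other subsets cost ≥ 163. Minimum total cost: 148.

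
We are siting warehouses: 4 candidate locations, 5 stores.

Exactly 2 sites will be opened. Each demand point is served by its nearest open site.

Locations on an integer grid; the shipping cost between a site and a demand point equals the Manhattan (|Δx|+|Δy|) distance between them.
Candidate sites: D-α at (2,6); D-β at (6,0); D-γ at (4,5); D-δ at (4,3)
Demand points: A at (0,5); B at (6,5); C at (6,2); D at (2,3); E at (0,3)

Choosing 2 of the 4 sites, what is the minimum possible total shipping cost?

Open {D-γ, D-δ}.
  A→D-γ 4, B→D-γ 2, C→D-δ 3, D→D-δ 2, E→D-δ 4  ⇒ total 15.
Compare {D-α, D-δ}: total 16.
Compare {D-α, D-β}: total 18.
No size-2 selection does better; minimum is 15.

15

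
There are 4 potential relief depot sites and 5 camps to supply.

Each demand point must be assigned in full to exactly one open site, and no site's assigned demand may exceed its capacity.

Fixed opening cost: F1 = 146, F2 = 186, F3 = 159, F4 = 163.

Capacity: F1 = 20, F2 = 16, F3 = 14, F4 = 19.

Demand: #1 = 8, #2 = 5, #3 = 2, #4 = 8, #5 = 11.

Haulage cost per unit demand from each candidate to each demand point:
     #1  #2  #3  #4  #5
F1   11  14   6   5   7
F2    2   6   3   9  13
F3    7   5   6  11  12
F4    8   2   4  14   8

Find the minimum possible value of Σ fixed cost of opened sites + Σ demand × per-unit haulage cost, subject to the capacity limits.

Open {F1, F2}; cheapest assignment that respects the capacities:
  F1 (cap 20, load 19): #4, #5 — cost 8×5 + 11×7 = 117
  F2 (cap 16, load 15): #1, #2, #3 — cost 8×2 + 5×6 + 2×3 = 52
  Shipping 169, fixed 332 → total 501.
  Any other capacity-feasible assignment to {F1, F2} ships for at least 169.
Compare {F1, F4}: its best feasible assignment gives total 508.
Compare {F2, F4}: its best feasible assignment gives total 543.
Every other set of open sites that can feasibly serve all demand totals ≥ 508 even under its best assignment. Minimum: 501.

501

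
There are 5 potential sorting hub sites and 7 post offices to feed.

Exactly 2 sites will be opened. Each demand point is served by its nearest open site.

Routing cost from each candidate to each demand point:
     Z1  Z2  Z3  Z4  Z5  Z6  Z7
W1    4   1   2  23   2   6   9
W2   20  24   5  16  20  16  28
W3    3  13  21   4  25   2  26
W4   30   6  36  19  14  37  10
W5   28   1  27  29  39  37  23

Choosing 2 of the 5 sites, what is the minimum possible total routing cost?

23

Open {W1, W3}.
  Z1→W3 3, Z2→W1 1, Z3→W1 2, Z4→W3 4, Z5→W1 2, Z6→W3 2, Z7→W1 9  ⇒ total 23.
Compare {W1, W2}: total 40.
Compare {W1, W4}: total 43.
No size-2 selection does better; minimum is 23.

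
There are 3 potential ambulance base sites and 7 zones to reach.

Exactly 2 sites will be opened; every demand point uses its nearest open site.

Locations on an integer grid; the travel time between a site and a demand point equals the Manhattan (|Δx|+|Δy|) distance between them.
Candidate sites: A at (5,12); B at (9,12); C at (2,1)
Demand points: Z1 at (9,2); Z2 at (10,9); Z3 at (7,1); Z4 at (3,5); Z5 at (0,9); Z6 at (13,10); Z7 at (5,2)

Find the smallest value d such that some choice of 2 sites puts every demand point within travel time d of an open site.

10

Open {A, C}.
  Farthest demand point is Z6 at travel time 10 (to A); all others are ≤ 10.
With {B, C} the worst case is 10.
With {A, B} the worst case is 13.
No size-2 selection achieves below 10.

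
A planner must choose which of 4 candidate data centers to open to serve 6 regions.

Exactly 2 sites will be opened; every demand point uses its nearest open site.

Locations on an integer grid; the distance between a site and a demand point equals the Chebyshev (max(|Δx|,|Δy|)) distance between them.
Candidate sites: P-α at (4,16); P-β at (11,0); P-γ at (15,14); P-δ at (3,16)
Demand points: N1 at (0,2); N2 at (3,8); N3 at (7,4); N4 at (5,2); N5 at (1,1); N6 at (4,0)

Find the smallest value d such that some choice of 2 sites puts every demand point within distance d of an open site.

11

Open {P-α, P-β}.
  Farthest demand point is N1 at distance 11 (to P-β); all others are ≤ 11.
With {P-β, P-γ} the worst case is 11.
With {P-β, P-δ} the worst case is 11.
No size-2 selection achieves below 11.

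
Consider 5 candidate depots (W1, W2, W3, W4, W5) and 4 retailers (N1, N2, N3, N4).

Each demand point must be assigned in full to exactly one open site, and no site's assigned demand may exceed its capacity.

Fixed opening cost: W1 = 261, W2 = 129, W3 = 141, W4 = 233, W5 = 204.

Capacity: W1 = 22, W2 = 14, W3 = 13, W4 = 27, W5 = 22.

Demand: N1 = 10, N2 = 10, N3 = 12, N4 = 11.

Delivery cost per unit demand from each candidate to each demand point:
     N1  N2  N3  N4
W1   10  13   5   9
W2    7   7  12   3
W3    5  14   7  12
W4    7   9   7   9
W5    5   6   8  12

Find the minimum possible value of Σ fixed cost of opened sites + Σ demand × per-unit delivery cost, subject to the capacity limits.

Open {W2, W3, W5}; cheapest assignment that respects the capacities:
  W2 (cap 14, load 11): N4 — cost 11×3 = 33
  W3 (cap 13, load 12): N3 — cost 12×7 = 84
  W5 (cap 22, load 20): N1, N2 — cost 10×5 + 10×6 = 110
  Shipping 227, fixed 474 → total 701.
  Any other capacity-feasible assignment to {W2, W3, W5} ships for at least 227.
Compare {W4, W5}: its best feasible assignment gives total 730.
Compare {W2, W3, W4}: its best feasible assignment gives total 760.
Every other set of open sites that can feasibly serve all demand totals ≥ 730 even under its best assignment. Minimum: 701.

701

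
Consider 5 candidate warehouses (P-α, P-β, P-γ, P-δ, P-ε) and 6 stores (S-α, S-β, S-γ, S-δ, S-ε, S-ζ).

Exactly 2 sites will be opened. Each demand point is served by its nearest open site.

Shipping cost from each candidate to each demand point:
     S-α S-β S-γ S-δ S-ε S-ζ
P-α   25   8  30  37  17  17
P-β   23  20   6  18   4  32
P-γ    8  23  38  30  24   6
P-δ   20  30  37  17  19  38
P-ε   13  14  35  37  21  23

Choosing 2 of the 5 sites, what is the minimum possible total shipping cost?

Open {P-β, P-γ}.
  S-α→P-γ 8, S-β→P-β 20, S-γ→P-β 6, S-δ→P-β 18, S-ε→P-β 4, S-ζ→P-γ 6  ⇒ total 62.
Compare {P-α, P-β}: total 76.
Compare {P-β, P-ε}: total 78.
No size-2 selection does better; minimum is 62.

62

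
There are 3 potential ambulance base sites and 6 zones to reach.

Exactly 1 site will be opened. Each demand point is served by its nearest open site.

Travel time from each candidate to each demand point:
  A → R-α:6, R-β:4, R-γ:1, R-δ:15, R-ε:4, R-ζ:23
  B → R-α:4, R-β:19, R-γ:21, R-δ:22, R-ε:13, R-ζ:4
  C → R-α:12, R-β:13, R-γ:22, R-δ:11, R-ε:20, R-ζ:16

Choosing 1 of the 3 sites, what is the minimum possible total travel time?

Open {A}.
  R-α→A 6, R-β→A 4, R-γ→A 1, R-δ→A 15, R-ε→A 4, R-ζ→A 23  ⇒ total 53.
Compare {B}: total 83.
Compare {C}: total 94.

53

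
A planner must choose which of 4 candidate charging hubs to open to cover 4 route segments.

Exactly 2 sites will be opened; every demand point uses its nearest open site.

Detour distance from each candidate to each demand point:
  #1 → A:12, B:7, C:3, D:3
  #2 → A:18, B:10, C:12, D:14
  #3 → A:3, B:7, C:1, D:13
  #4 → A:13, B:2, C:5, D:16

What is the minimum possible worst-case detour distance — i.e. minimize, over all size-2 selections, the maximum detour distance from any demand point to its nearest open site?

Open {#1, #3}.
  Farthest demand point is B at detour distance 7 (to #1); all others are ≤ 7.
With {#1, #2} the worst case is 12.
With {#1, #4} the worst case is 12.
No size-2 selection achieves below 7.

7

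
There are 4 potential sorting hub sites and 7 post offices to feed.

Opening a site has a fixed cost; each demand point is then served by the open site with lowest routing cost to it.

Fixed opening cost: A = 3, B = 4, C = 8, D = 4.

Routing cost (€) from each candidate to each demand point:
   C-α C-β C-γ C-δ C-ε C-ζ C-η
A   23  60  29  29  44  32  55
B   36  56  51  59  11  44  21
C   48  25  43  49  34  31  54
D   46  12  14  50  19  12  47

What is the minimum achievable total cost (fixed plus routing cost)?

133

Open {A, B, D}: assign each demand point to its cheapest open site.
  C-α→A 23, C-β→D 12, C-γ→D 14, C-δ→A 29, C-ε→B 11, C-ζ→D 12, C-η→B 21
  routing cost 122, fixed 11 → total 133.
Compare {A, B, C, D}: routing cost 122 + fixed 19 = 141.
Compare {A, D}: routing cost 156 + fixed 7 = 163.
Compare {B, D}: routing cost 156 + fixed 8 = 164.
All other subsets cost ≥ 141. Minimum total cost: 133.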